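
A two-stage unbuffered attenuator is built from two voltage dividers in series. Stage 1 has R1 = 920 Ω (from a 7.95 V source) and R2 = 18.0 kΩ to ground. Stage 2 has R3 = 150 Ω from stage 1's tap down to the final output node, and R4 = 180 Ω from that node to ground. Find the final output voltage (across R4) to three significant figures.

Stage 2 presents R3+R4 = 330.0 Ω as a load on stage 1's tap.
Stage 1's lower leg becomes R2‖(R3+R4) = 324.1 Ω, so V_mid = 7.95 × 324.1/1244 = 2.071 V.
Stage 2 is itself unloaded: V_out = V_mid × R4/(R3+R4) = 2.071 × 180/330.0 = 1.13 V.

V_out ≈ 1.13 V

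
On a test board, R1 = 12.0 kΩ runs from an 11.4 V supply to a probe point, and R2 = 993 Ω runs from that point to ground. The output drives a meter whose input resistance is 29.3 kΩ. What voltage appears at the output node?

The load sits in parallel with R2: R2‖R_L = (993 × 29300) / (993 + 29300) = 960.4 Ω.
V_out = 11.4 × 960.4 / (12000 + 960.4) = 11.4 × 960.4/12960 = 0.845 V.

V_out ≈ 0.845 V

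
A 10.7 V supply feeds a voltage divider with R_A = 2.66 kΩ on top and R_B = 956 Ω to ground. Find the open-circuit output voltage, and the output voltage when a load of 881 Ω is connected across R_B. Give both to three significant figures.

Open-circuit: V = 10.7 × 956/(2660 + 956) = 2.83 V.
With the load, R_B becomes R_B‖R_L = 458.5 Ω, so V = 10.7 × 458.5/3118 = 1.57 V.

Unloaded: 2.83 V; loaded: 1.57 V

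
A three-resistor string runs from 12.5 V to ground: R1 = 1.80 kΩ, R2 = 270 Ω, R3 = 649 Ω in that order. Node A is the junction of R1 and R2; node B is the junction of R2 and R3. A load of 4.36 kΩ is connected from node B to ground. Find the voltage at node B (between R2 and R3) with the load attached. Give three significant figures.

At node B, R3 is in parallel with the load: R3‖R_L = 564.9 Ω.
Below node A the resistance is R2 + (R3‖R_L) = 834.9 Ω, so V_A = 12.5 × 834.9/2635 = 3.961 V.
Then V_B = V_A × (R3‖R_L)/(R2 + R3‖R_L) = 3.961 × 564.9/834.9 = 2.68 V.

V ≈ 2.68 V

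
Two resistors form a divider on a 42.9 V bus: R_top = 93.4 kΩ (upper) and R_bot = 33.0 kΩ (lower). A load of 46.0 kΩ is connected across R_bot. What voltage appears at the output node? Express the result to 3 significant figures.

V_out ≈ 7.32 V

The load sits in parallel with R_bot: R_bot‖R_L = (33.0 × 46.0) / (33.0 + 46.0) = 19.22 kΩ.
V_out = 42.9 × 19.22 / (93.4 + 19.22) = 42.9 × 19.22/112.6 = 7.32 V.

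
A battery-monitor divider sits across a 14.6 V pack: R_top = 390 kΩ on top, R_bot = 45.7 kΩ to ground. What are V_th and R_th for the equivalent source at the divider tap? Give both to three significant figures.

V_th is the open-circuit tap voltage: 14.6 × 45.7/(390 + 45.7) = 1.53 V.
With the supply zeroed, R_top and R_bot appear in parallel from the tap: R_th = R_top‖R_bot = (390 × 45.7)/435.7 = 40.9 kΩ.

V_th = 1.53 V, R_th = 40.9 kΩ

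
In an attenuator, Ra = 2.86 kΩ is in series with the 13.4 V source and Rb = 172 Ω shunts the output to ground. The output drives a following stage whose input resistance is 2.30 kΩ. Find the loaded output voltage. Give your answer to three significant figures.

The load sits in parallel with Rb: Rb‖R_L = (172 × 2300) / (172 + 2300) = 160.0 Ω.
V_out = 13.4 × 160.0 / (2860 + 160.0) = 13.4 × 160.0/3020 = 0.710 V.

V_out ≈ 0.710 V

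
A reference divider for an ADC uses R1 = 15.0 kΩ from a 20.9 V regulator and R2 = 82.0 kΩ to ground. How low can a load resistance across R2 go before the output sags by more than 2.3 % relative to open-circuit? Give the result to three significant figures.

Output resistance R_th = R1‖R2 = (15.0 × 82.0)/97.00 = 12.68 kΩ.
The fractional drop is R_th/(R_th + R_L); requiring this ≤ 0.0230 gives R_L ≥ R_th(1/0.0230 − 1) = 12.68 × 42.48 = 539 kΩ.

R_L(min) ≈ 539 kΩ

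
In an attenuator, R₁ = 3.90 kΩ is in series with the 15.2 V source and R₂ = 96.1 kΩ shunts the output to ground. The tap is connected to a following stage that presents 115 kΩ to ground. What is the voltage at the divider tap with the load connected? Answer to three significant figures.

V_out ≈ 14.1 V

The load sits in parallel with R₂: R₂‖R_L = (96.1 × 115) / (96.1 + 115) = 52.35 kΩ.
V_out = 15.2 × 52.35 / (3.90 + 52.35) = 15.2 × 52.35/56.25 = 14.1 V.
(Unloaded it would have been 14.6 V.)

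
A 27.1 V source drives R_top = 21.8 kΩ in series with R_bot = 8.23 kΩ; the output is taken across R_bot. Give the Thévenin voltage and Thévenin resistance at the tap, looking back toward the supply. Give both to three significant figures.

V_th is the open-circuit tap voltage: 27.1 × 8.23/(21.8 + 8.23) = 7.43 V.
With the supply zeroed, R_top and R_bot appear in parallel from the tap: R_th = R_top‖R_bot = (21.8 × 8.23)/30.03 = 5.97 kΩ.

V_th = 7.43 V, R_th = 5.97 kΩ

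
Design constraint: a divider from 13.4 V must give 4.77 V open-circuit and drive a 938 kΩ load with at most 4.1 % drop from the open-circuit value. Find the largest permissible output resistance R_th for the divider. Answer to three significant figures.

R_th ≤ 40.1 kΩ

Loading drop = R_th/(R_th + R_L) ≤ 0.0410, so R_th ≤ R_L · ε/(1−ε) = 938 kΩ × 0.0410/0.9590 = 40.1 kΩ.
(Any R1, R2 with R2/(R1+R2) = 0.356 and R1‖R2 ≤ 40.1 kΩ will meet the spec.)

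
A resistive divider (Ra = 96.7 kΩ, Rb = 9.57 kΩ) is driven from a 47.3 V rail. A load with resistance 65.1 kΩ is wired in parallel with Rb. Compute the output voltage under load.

The load sits in parallel with Rb: Rb‖R_L = (9.57 × 65.1) / (9.57 + 65.1) = 8.343 kΩ.
V_out = 47.3 × 8.343 / (96.7 + 8.343) = 47.3 × 8.343/105.0 = 3.76 V.

V_out ≈ 3.76 V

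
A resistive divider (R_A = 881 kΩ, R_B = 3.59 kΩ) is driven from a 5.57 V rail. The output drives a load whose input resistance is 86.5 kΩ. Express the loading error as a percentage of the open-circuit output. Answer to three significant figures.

3.97 %

The divider's output (Thévenin) resistance is R_A‖R_B = 3.575 kΩ.
Fractional drop under load = R_th/(R_th + R_L) = 3.575 / (3.575 + 86.5) = 0.03969.
So the output falls by 3.97 %.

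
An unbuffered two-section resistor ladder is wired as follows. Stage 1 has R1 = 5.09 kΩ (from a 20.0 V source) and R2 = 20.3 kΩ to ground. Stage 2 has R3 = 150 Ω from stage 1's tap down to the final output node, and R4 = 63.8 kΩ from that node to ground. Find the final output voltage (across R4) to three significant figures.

Stage 2 presents R3+R4 = 63950 Ω as a load on stage 1's tap.
Stage 1's lower leg becomes R2‖(R3+R4) = 15410 Ω, so V_mid = 20.0 × 15410/20500 = 15.03 V.
Stage 2 is itself unloaded: V_out = V_mid × R4/(R3+R4) = 15.03 × 63800/63950 = 15.0 V.

V_out ≈ 15.0 V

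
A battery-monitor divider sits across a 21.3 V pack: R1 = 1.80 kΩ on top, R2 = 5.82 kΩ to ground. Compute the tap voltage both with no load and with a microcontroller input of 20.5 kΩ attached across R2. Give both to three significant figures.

Unloaded: 16.3 V; loaded: 15.2 V

Open-circuit: V = 21.3 × 5.82/(1.80 + 5.82) = 16.3 V.
With the load, R2 becomes R2‖R_L = 4.533 kΩ, so V = 21.3 × 4.533/6.333 = 15.2 V.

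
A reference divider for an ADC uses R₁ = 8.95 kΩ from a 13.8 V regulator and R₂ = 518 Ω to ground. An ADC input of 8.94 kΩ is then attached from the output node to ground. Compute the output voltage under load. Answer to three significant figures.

The load sits in parallel with R₂: R₂‖R_L = (518 × 8940) / (518 + 8940) = 489.6 Ω.
V_out = 13.8 × 489.6 / (8950 + 489.6) = 13.8 × 489.6/9440 = 0.716 V.

V_out ≈ 0.716 V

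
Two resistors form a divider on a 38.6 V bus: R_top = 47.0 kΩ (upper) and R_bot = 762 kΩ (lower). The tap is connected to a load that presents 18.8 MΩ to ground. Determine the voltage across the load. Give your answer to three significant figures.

The load sits in parallel with R_bot: R_bot‖R_L = (762 × 18800) / (762 + 18800) = 732.3 kΩ.
V_out = 38.6 × 732.3 / (47.0 + 732.3) = 38.6 × 732.3/779.3 = 36.3 V.

V_out ≈ 36.3 V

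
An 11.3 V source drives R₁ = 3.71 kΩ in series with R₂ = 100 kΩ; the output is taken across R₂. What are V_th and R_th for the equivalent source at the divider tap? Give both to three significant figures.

V_th is the open-circuit tap voltage: 11.3 × 100/(3.71 + 100) = 10.9 V.
With the supply zeroed, R₁ and R₂ appear in parallel from the tap: R_th = R₁‖R₂ = (3.71 × 100)/103.7 = 3.58 kΩ.

V_th = 10.9 V, R_th = 3.58 kΩ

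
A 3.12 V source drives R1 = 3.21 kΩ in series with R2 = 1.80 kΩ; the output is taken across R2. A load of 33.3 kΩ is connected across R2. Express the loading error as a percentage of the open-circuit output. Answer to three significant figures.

3.35 %

The divider's output (Thévenin) resistance is R1‖R2 = 1.153 kΩ.
Fractional drop under load = R_th/(R_th + R_L) = 1.153 / (1.153 + 33.3) = 0.03347.
So the output falls by 3.35 %.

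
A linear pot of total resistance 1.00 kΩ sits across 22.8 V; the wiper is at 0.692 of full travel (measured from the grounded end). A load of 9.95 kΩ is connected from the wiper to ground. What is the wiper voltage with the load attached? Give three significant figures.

The wiper splits the pot into (1−α)R = 308.0 Ω above and αR = 692.0 Ω below.
Lower section ‖ load = 647.0 Ω.
V_wiper = 22.8 × 647.0/(308.0 + 647.0) = 15.4 V.

V ≈ 15.4 V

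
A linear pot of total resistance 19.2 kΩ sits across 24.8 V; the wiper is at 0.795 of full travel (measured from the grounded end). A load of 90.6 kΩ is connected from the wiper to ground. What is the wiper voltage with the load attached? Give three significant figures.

V ≈ 19.1 V

The wiper splits the pot into (1−α)R = 3.936 kΩ above and αR = 15.26 kΩ below.
Lower section ‖ load = 13.06 kΩ.
V_wiper = 24.8 × 13.06/(3.936 + 13.06) = 19.1 V.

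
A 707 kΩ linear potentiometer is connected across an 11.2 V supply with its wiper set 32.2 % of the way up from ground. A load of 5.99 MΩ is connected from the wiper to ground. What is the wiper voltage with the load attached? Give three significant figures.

The wiper splits the pot into (1−α)R = 479.3 kΩ above and αR = 227.7 kΩ below.
Lower section ‖ load = 219.3 kΩ.
V_wiper = 11.2 × 219.3/(479.3 + 219.3) = 3.52 V.

V ≈ 3.52 V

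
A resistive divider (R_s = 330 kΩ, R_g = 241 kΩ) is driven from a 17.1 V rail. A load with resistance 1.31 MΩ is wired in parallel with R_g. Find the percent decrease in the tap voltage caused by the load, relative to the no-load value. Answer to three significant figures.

The divider's output (Thévenin) resistance is R_s‖R_g = 139.3 kΩ.
Fractional drop under load = R_th/(R_th + R_L) = 139.3 / (139.3 + 1310) = 0.09610.
So the output falls by 9.61 %.

9.61 %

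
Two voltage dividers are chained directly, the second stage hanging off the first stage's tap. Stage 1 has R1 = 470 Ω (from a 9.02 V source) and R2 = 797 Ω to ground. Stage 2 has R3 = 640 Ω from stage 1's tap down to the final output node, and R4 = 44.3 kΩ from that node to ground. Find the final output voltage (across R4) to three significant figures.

Stage 2 presents R3+R4 = 44940 Ω as a load on stage 1's tap.
Stage 1's lower leg becomes R2‖(R3+R4) = 783.1 Ω, so V_mid = 9.02 × 783.1/1253 = 5.637 V.
Stage 2 is itself unloaded: V_out = V_mid × R4/(R3+R4) = 5.637 × 44300/44940 = 5.56 V.

V_out ≈ 5.56 V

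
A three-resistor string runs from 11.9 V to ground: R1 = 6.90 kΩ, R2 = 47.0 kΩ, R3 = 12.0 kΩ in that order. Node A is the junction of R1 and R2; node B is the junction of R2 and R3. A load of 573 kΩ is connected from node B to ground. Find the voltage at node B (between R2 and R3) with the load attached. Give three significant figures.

At node B, R3 is in parallel with the load: R3‖R_L = 11.75 kΩ.
Below node A the resistance is R2 + (R3‖R_L) = 58.75 kΩ, so V_A = 11.9 × 58.75/65.65 = 10.65 V.
Then V_B = V_A × (R3‖R_L)/(R2 + R3‖R_L) = 10.65 × 11.75/58.75 = 2.13 V.

V ≈ 2.13 V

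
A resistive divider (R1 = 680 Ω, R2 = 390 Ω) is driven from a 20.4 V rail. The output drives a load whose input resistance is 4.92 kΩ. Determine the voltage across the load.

V_out ≈ 7.08 V

The load sits in parallel with R2: R2‖R_L = (390 × 4920) / (390 + 4920) = 361.4 Ω.
V_out = 20.4 × 361.4 / (680 + 361.4) = 20.4 × 361.4/1041 = 7.08 V.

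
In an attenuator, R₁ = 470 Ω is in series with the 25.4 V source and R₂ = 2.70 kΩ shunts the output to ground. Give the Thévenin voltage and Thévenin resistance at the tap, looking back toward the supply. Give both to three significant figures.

V_th = 21.6 V, R_th = 400 Ω

V_th is the open-circuit tap voltage: 25.4 × 2700/(470 + 2700) = 21.6 V.
With the supply zeroed, R₁ and R₂ appear in parallel from the tap: R_th = R₁‖R₂ = (470 × 2700)/3170 = 400 Ω.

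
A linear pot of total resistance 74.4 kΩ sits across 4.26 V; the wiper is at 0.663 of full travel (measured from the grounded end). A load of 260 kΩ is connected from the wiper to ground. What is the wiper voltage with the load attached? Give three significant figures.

The wiper splits the pot into (1−α)R = 25.07 kΩ above and αR = 49.33 kΩ below.
Lower section ‖ load = 41.46 kΩ.
V_wiper = 4.26 × 41.46/(25.07 + 41.46) = 2.65 V.

V ≈ 2.65 V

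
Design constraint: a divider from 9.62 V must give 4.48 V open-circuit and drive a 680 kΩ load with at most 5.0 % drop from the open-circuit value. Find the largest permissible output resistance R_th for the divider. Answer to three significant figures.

R_th ≤ 35.8 kΩ

Loading drop = R_th/(R_th + R_L) ≤ 0.0500, so R_th ≤ R_L · ε/(1−ε) = 680 kΩ × 0.0500/0.9500 = 35.8 kΩ.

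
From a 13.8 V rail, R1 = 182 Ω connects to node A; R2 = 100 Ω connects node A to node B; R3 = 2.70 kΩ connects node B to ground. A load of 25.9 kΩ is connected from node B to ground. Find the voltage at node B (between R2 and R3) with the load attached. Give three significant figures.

V ≈ 12.4 V

At node B, R3 is in parallel with the load: R3‖R_L = 2445 Ω.
Below node A the resistance is R2 + (R3‖R_L) = 2545 Ω, so V_A = 13.8 × 2545/2727 = 12.88 V.
Then V_B = V_A × (R3‖R_L)/(R2 + R3‖R_L) = 12.88 × 2445/2545 = 12.4 V.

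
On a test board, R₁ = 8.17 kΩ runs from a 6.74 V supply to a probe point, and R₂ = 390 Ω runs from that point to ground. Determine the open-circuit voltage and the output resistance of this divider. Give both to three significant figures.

V_th = 0.307 V, R_th = 372 Ω

V_th is the open-circuit tap voltage: 6.74 × 390/(8170 + 390) = 0.307 V.
With the supply zeroed, R₁ and R₂ appear in parallel from the tap: R_th = R₁‖R₂ = (8170 × 390)/8560 = 372 Ω.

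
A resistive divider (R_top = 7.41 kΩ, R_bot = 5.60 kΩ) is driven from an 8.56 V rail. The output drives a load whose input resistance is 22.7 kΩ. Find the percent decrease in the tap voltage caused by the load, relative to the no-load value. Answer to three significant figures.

12.3 %

Unloaded V = 8.56 × 5.60/13.01 = 3.6846 V.
Loaded: R_bot‖R_L = 4.492 kΩ, giving V = 8.56 × 4.492/11.90 = 3.2306 V.
Drop = (3.6846 − 3.2306) / 3.6846 = 12.3 %.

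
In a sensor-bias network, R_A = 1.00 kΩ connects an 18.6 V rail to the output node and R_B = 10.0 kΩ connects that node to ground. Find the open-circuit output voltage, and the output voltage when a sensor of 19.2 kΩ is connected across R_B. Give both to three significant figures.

Open-circuit: V = 18.6 × 10.0/(1.00 + 10.0) = 16.9 V.
With the load, R_B becomes R_B‖R_L = 6.575 kΩ, so V = 18.6 × 6.575/7.575 = 16.1 V.

Unloaded: 16.9 V; loaded: 16.1 V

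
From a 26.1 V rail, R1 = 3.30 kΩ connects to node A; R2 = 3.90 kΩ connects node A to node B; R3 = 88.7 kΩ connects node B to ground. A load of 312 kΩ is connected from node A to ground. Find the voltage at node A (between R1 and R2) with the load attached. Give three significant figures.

V ≈ 24.9 V

Below node A the series string R2+R3 = 92.60 kΩ sits in parallel with the 312 kΩ load: 71.41 kΩ.
V_A = 26.1 × 71.41/(3.30 + 71.41) = 24.9 V.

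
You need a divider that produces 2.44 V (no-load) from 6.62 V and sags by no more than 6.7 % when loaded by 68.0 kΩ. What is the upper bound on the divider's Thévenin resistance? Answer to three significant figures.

R_th ≤ 4.88 kΩ

Loading drop = R_th/(R_th + R_L) ≤ 0.0670, so R_th ≤ R_L · ε/(1−ε) = 68.0 kΩ × 0.0670/0.9330 = 4.88 kΩ.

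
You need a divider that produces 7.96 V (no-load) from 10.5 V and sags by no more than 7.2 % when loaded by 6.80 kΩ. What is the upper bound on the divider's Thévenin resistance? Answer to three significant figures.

Loading drop = R_th/(R_th + R_L) ≤ 0.0720, so R_th ≤ R_L · ε/(1−ε) = 6.80 kΩ × 0.0720/0.9280 = 528 Ω.
(Any R1, R2 with R2/(R1+R2) = 0.758 and R1‖R2 ≤ 528 Ω will meet the spec.)

R_th ≤ 528 Ω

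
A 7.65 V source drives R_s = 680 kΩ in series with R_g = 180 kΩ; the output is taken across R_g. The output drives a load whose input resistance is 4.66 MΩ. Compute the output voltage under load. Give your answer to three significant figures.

V_out ≈ 1.55 V

The load sits in parallel with R_g: R_g‖R_L = (180 × 4660) / (180 + 4660) = 173.3 kΩ.
V_out = 7.65 × 173.3 / (680 + 173.3) = 7.65 × 173.3/853.3 = 1.55 V.
(Unloaded it would have been 1.60 V.)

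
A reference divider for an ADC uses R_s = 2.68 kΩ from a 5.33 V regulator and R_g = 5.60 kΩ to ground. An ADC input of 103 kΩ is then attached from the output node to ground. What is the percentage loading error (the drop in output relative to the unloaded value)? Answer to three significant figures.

The divider's output (Thévenin) resistance is R_s‖R_g = 1.813 kΩ.
Fractional drop under load = R_th/(R_th + R_L) = 1.813 / (1.813 + 103) = 0.01729.
So the output falls by 1.73 %.

1.73 %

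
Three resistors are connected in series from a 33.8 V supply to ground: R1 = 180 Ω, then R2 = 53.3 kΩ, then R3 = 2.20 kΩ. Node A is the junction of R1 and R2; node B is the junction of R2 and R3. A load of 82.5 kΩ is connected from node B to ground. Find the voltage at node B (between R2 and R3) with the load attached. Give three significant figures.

At node B, R3 is in parallel with the load: R3‖R_L = 2143 Ω.
Below node A the resistance is R2 + (R3‖R_L) = 55440 Ω, so V_A = 33.8 × 55440/55620 = 33.69 V.
Then V_B = V_A × (R3‖R_L)/(R2 + R3‖R_L) = 33.69 × 2143/55440 = 1.30 V.

V ≈ 1.30 V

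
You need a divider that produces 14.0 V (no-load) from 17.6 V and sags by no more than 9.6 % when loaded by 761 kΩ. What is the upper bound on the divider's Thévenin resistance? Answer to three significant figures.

Loading drop = R_th/(R_th + R_L) ≤ 0.0960, so R_th ≤ R_L · ε/(1−ε) = 761 kΩ × 0.0960/0.9040 = 80.8 kΩ.

R_th ≤ 80.8 kΩ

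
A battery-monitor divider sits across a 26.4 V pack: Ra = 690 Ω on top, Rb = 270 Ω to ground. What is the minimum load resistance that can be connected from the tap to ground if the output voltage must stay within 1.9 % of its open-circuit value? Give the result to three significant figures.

Output resistance R_th = Ra‖Rb = (690 × 270)/960.0 = 194.1 Ω.
The fractional drop is R_th/(R_th + R_L); requiring this ≤ 0.0190 gives R_L ≥ R_th(1/0.0190 − 1) = 194.1 × 51.63 = 10.0 kΩ.

R_L(min) ≈ 10.0 kΩ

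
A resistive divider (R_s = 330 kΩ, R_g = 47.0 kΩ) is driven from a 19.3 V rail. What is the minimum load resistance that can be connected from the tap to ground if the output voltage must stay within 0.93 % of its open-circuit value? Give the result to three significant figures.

R_L(min) ≈ 4.38 MΩ

Output resistance R_th = R_s‖R_g = (330 × 47.0)/377.0 = 41.14 kΩ.
The fractional drop is R_th/(R_th + R_L); requiring this ≤ 0.00930 gives R_L ≥ R_th(1/0.00930 − 1) = 41.14 × 106.5 = 4.38 MΩ.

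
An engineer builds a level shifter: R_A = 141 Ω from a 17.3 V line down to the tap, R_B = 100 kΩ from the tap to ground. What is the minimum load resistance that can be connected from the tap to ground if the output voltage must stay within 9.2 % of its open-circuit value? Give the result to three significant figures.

Output resistance R_th = R_A‖R_B = (141 × 100000)/100100 = 140.8 Ω.
The fractional drop is R_th/(R_th + R_L); requiring this ≤ 0.0920 gives R_L ≥ R_th(1/0.0920 − 1) = 140.8 × 9.870 = 1.39 kΩ.

R_L(min) ≈ 1.39 kΩ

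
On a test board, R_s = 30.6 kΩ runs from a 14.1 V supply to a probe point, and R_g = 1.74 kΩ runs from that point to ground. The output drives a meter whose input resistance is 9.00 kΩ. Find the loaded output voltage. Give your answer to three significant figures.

The load sits in parallel with R_g: R_g‖R_L = (1.74 × 9.00) / (1.74 + 9.00) = 1.458 kΩ.
V_out = 14.1 × 1.458 / (30.6 + 1.458) = 14.1 × 1.458/32.06 = 0.641 V.

V_out ≈ 0.641 V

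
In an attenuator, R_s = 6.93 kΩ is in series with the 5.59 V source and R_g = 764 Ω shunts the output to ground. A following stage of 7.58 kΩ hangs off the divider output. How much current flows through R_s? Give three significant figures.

R_g‖R_L = 694.0 Ω, so the source sees R_s + R_g‖R_L = 7624 Ω.
I = 5.59 V / 7624 Ω = 0.733 mA.

I ≈ 0.733 mA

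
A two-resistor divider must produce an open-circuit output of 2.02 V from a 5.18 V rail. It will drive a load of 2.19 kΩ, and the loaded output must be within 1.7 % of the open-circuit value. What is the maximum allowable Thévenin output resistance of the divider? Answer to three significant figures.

R_th ≤ 37.9 Ω

Loading drop = R_th/(R_th + R_L) ≤ 0.0170, so R_th ≤ R_L · ε/(1−ε) = 2.19 kΩ × 0.0170/0.9830 = 37.9 Ω.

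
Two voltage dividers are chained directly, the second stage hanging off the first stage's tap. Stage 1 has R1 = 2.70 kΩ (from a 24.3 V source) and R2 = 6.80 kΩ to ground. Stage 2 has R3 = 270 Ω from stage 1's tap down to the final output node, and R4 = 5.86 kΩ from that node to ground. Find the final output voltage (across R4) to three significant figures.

V_out ≈ 12.6 V

Stage 2 presents R3+R4 = 6130 Ω as a load on stage 1's tap.
Stage 1's lower leg becomes R2‖(R3+R4) = 3224 Ω, so V_mid = 24.3 × 3224/5924 = 13.22 V.
Stage 2 is itself unloaded: V_out = V_mid × R4/(R3+R4) = 13.22 × 5860/6130 = 12.6 V.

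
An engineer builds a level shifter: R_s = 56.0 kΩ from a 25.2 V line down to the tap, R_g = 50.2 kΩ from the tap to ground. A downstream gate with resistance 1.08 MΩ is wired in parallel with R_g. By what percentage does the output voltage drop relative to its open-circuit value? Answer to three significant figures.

The divider's output (Thévenin) resistance is R_s‖R_g = 26.47 kΩ.
Fractional drop under load = R_th/(R_th + R_L) = 26.47 / (26.47 + 1080) = 0.02392.
So the output falls by 2.39 %.

2.39 %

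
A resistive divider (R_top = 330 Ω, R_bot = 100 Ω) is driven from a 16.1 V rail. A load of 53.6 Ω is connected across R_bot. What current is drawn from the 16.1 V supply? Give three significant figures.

I ≈ 44.1 mA

R_bot‖R_L = 34.90 Ω, so the source sees R_top + R_bot‖R_L = 364.9 Ω.
I = 16.1 V / 364.9 Ω = 44.1 mA.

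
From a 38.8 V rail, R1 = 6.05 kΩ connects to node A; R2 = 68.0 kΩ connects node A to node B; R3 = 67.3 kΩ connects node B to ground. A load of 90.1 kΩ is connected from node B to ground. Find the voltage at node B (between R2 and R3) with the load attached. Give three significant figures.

V ≈ 13.3 V

At node B, R3 is in parallel with the load: R3‖R_L = 38.52 kΩ.
Below node A the resistance is R2 + (R3‖R_L) = 106.5 kΩ, so V_A = 38.8 × 106.5/112.6 = 36.71 V.
Then V_B = V_A × (R3‖R_L)/(R2 + R3‖R_L) = 36.71 × 38.52/106.5 = 13.3 V.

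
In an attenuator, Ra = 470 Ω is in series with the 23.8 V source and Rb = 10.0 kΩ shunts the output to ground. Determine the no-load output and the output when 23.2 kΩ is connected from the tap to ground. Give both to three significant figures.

Unloaded: 22.7 V; loaded: 22.3 V

Open-circuit: V = 23.8 × 10000/(470 + 10000) = 22.7 V.
With the load, Rb becomes Rb‖R_L = 6988 Ω, so V = 23.8 × 6988/7458 = 22.3 V.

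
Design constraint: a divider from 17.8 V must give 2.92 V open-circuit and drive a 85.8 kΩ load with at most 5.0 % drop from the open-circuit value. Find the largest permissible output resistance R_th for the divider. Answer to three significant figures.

R_th ≤ 4.52 kΩ

Loading drop = R_th/(R_th + R_L) ≤ 0.0500, so R_th ≤ R_L · ε/(1−ε) = 85.8 kΩ × 0.0500/0.9500 = 4.52 kΩ.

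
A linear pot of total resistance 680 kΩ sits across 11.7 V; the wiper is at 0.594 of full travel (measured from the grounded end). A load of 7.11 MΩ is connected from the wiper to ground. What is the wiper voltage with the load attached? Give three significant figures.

The wiper splits the pot into (1−α)R = 276.1 kΩ above and αR = 403.9 kΩ below.
Lower section ‖ load = 382.2 kΩ.
V_wiper = 11.7 × 382.2/(276.1 + 382.2) = 6.79 V.

V ≈ 6.79 V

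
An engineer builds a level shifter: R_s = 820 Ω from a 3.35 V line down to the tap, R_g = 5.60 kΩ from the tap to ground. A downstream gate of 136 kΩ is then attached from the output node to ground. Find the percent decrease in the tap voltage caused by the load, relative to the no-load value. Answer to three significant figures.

0.523 %

The divider's output (Thévenin) resistance is R_s‖R_g = 715.3 Ω.
Fractional drop under load = R_th/(R_th + R_L) = 715.3 / (715.3 + 136000) = 0.005232.
So the output falls by 0.523 %.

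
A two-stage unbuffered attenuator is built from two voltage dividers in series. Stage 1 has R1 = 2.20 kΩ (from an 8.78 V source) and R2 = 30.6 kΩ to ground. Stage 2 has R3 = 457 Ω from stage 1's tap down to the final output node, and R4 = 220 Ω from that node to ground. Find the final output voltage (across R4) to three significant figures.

Stage 2 presents R3+R4 = 677.0 Ω as a load on stage 1's tap.
Stage 1's lower leg becomes R2‖(R3+R4) = 662.3 Ω, so V_mid = 8.78 × 662.3/2862 = 2.032 V.
Stage 2 is itself unloaded: V_out = V_mid × R4/(R3+R4) = 2.032 × 220/677.0 = 0.660 V.

V_out ≈ 0.660 V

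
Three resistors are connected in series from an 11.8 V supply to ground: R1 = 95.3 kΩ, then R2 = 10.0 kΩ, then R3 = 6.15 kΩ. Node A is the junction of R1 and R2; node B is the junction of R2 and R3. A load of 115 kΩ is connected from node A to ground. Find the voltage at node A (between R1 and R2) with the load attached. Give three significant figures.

V ≈ 1.53 V

Below node A the series string R2+R3 = 16.15 kΩ sits in parallel with the 115 kΩ load: 14.16 kΩ.
V_A = 11.8 × 14.16/(95.3 + 14.16) = 1.53 V.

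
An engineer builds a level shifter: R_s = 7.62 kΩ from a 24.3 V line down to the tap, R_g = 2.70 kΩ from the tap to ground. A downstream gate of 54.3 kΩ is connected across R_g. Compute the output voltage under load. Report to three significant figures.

The load sits in parallel with R_g: R_g‖R_L = (2.70 × 54.3) / (2.70 + 54.3) = 2.572 kΩ.
V_out = 24.3 × 2.572 / (7.62 + 2.572) = 24.3 × 2.572/10.19 = 6.13 V.

V_out ≈ 6.13 V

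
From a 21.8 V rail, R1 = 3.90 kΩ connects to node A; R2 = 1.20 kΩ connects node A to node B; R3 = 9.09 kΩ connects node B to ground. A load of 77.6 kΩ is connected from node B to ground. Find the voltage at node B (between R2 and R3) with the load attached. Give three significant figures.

At node B, R3 is in parallel with the load: R3‖R_L = 8.137 kΩ.
Below node A the resistance is R2 + (R3‖R_L) = 9.337 kΩ, so V_A = 21.8 × 9.337/13.24 = 15.38 V.
Then V_B = V_A × (R3‖R_L)/(R2 + R3‖R_L) = 15.38 × 8.137/9.337 = 13.4 V.

V ≈ 13.4 V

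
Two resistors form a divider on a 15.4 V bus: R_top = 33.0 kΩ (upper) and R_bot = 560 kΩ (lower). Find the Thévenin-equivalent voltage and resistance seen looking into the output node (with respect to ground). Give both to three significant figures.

V_th = 14.5 V, R_th = 31.2 kΩ

V_th is the open-circuit tap voltage: 15.4 × 560/(33.0 + 560) = 14.5 V.
With the supply zeroed, R_top and R_bot appear in parallel from the tap: R_th = R_top‖R_bot = (33.0 × 560)/593.0 = 31.2 kΩ.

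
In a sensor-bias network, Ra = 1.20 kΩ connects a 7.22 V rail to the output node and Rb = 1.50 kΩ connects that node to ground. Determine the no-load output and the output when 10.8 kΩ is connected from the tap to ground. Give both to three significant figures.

Open-circuit: V = 7.22 × 1.50/(1.20 + 1.50) = 4.01 V.
With the load, Rb becomes Rb‖R_L = 1.317 kΩ, so V = 7.22 × 1.317/2.517 = 3.78 V.

Unloaded: 4.01 V; loaded: 3.78 V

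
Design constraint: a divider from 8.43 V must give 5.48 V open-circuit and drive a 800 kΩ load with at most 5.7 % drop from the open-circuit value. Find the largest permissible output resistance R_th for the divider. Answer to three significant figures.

R_th ≤ 48.4 kΩ

Loading drop = R_th/(R_th + R_L) ≤ 0.0570, so R_th ≤ R_L · ε/(1−ε) = 800 kΩ × 0.0570/0.9430 = 48.4 kΩ.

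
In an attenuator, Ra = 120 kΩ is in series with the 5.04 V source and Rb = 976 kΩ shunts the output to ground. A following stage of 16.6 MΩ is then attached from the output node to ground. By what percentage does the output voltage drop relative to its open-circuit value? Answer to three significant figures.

The divider's output (Thévenin) resistance is Ra‖Rb = 106.9 kΩ.
Fractional drop under load = R_th/(R_th + R_L) = 106.9 / (106.9 + 16600) = 0.006396.
So the output falls by 0.640 %.

0.640 %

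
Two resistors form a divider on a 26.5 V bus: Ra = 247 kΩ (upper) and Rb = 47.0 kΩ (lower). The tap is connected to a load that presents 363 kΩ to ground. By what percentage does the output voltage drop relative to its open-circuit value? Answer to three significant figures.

Unloaded V = 26.5 × 47.0/294.0 = 4.2364 V.
Loaded: Rb‖R_L = 41.61 kΩ, giving V = 26.5 × 41.61/288.6 = 3.8208 V.
Drop = (4.2364 − 3.8208) / 4.2364 = 9.81 %.

9.81 %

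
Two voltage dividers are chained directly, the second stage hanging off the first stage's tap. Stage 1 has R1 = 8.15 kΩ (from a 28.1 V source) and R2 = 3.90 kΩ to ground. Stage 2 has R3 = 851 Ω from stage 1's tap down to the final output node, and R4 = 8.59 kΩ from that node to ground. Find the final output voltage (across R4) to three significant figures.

V_out ≈ 6.47 V

Stage 2 presents R3+R4 = 9441 Ω as a load on stage 1's tap.
Stage 1's lower leg becomes R2‖(R3+R4) = 2760 Ω, so V_mid = 28.1 × 2760/10910 = 7.109 V.
Stage 2 is itself unloaded: V_out = V_mid × R4/(R3+R4) = 7.109 × 8590/9441 = 6.47 V.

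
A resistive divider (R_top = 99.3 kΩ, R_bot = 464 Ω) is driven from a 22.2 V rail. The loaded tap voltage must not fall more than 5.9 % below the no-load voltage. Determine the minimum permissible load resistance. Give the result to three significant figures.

R_L(min) ≈ 7.37 kΩ

Output resistance R_th = R_top‖R_bot = (99300 × 464)/99760 = 461.8 Ω.
The fractional drop is R_th/(R_th + R_L); requiring this ≤ 0.0590 gives R_L ≥ R_th(1/0.0590 − 1) = 461.8 × 15.95 = 7.37 kΩ.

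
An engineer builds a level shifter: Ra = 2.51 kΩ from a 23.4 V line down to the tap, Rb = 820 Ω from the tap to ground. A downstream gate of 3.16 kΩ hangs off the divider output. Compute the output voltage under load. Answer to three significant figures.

The load sits in parallel with Rb: Rb‖R_L = (820 × 3160) / (820 + 3160) = 651.1 Ω.
V_out = 23.4 × 651.1 / (2510 + 651.1) = 23.4 × 651.1/3161 = 4.82 V.

V_out ≈ 4.82 V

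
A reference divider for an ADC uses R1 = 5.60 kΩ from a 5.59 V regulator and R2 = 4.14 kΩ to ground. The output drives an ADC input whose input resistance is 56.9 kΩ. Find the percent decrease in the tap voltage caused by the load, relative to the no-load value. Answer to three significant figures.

The divider's output (Thévenin) resistance is R1‖R2 = 2.380 kΩ.
Fractional drop under load = R_th/(R_th + R_L) = 2.380 / (2.380 + 56.9) = 0.04015.
So the output falls by 4.02 %.

4.02 %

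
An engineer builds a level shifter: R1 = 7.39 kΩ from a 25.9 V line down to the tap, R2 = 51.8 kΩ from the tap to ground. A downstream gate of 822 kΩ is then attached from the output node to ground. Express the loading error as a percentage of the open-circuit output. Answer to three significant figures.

0.781 %

The divider's output (Thévenin) resistance is R1‖R2 = 6.467 kΩ.
Fractional drop under load = R_th/(R_th + R_L) = 6.467 / (6.467 + 822) = 0.007806.
So the output falls by 0.781 %.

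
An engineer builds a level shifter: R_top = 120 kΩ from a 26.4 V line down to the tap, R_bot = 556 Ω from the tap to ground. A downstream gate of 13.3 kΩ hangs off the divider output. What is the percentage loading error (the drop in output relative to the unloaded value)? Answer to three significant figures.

The divider's output (Thévenin) resistance is R_top‖R_bot = 553.4 Ω.
Fractional drop under load = R_th/(R_th + R_L) = 553.4 / (553.4 + 13300) = 0.03995.
So the output falls by 3.99 %.

3.99 %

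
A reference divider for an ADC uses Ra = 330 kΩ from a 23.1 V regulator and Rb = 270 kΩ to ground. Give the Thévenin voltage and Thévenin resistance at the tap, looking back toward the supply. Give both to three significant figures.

V_th is the open-circuit tap voltage: 23.1 × 270/(330 + 270) = 10.4 V.
With the supply zeroed, Ra and Rb appear in parallel from the tap: R_th = Ra‖Rb = (330 × 270)/600.0 = 148 kΩ.

V_th = 10.4 V, R_th = 148 kΩ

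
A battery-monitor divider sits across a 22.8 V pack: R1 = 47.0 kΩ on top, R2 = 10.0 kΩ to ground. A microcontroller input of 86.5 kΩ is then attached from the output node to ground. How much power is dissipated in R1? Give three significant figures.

P ≈ 7.80 mW

Total resistance from the source is R1 + (R2‖R_L) = 55.96 kΩ, so I = 22.8/55.96 kΩ = 0.4074 mA.
P = I²·R1 = (0.4074 mA)² × 47.0 kΩ = 7.80 mW.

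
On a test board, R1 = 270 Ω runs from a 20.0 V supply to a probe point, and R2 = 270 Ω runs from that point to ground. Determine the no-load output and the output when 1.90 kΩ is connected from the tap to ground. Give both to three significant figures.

Unloaded: 10.0 V; loaded: 9.34 V

Open-circuit: V = 20.0 × 270/(270 + 270) = 10.0 V.
With the load, R2 becomes R2‖R_L = 236.4 Ω, so V = 20.0 × 236.4/506.4 = 9.34 V.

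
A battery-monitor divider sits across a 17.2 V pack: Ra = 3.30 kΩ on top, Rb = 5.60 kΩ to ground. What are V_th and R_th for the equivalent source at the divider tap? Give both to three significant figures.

V_th is the open-circuit tap voltage: 17.2 × 5.60/(3.30 + 5.60) = 10.8 V.
With the supply zeroed, Ra and Rb appear in parallel from the tap: R_th = Ra‖Rb = (3.30 × 5.60)/8.900 = 2.08 kΩ.

V_th = 10.8 V, R_th = 2.08 kΩ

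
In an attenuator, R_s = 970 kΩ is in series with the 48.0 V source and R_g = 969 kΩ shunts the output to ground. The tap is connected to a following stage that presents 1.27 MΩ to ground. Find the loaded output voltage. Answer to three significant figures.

V_out ≈ 17.4 V

The load sits in parallel with R_g: R_g‖R_L = (969 × 1270) / (969 + 1270) = 549.6 kΩ.
V_out = 48.0 × 549.6 / (970 + 549.6) = 48.0 × 549.6/1520 = 17.4 V.
(Unloaded it would have been 24.0 V.)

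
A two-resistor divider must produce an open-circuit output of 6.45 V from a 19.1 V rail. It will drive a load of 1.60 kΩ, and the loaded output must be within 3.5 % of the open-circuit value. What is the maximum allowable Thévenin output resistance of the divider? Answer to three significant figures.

R_th ≤ 58.0 Ω

Loading drop = R_th/(R_th + R_L) ≤ 0.0350, so R_th ≤ R_L · ε/(1−ε) = 1.60 kΩ × 0.0350/0.9650 = 58.0 Ω.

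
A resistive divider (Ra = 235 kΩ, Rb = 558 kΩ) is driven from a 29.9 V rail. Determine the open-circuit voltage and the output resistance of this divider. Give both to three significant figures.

V_th = 21.0 V, R_th = 165 kΩ

V_th is the open-circuit tap voltage: 29.9 × 558/(235 + 558) = 21.0 V.
With the supply zeroed, Ra and Rb appear in parallel from the tap: R_th = Ra‖Rb = (235 × 558)/793.0 = 165 kΩ.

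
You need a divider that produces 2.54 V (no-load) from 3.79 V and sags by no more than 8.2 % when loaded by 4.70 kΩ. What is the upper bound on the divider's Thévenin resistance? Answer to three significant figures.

R_th ≤ 420 Ω

Loading drop = R_th/(R_th + R_L) ≤ 0.0820, so R_th ≤ R_L · ε/(1−ε) = 4.70 kΩ × 0.0820/0.9180 = 420 Ω.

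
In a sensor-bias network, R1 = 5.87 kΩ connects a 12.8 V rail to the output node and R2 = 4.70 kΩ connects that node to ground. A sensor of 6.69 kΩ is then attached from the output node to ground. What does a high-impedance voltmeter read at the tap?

V_out ≈ 4.09 V

The load sits in parallel with R2: R2‖R_L = (4.70 × 6.69) / (4.70 + 6.69) = 2.761 kΩ.
V_out = 12.8 × 2.761 / (5.87 + 2.761) = 12.8 × 2.761/8.631 = 4.09 V.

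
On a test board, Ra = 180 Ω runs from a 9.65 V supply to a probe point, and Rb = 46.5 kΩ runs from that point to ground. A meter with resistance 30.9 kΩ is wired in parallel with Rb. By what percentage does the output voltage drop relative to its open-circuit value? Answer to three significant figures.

0.577 %

The divider's output (Thévenin) resistance is Ra‖Rb = 179.3 Ω.
Fractional drop under load = R_th/(R_th + R_L) = 179.3 / (179.3 + 30900) = 0.005769.
So the output falls by 0.577 %.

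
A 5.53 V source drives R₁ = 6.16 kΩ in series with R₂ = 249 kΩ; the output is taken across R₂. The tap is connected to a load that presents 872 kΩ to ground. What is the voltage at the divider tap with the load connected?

V_out ≈ 5.36 V

The load sits in parallel with R₂: R₂‖R_L = (249 × 872) / (249 + 872) = 193.7 kΩ.
V_out = 5.53 × 193.7 / (6.16 + 193.7) = 5.53 × 193.7/199.9 = 5.36 V.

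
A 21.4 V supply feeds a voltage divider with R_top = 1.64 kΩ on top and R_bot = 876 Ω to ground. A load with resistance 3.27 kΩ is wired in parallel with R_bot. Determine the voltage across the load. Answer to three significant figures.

V_out ≈ 6.34 V

The load sits in parallel with R_bot: R_bot‖R_L = (876 × 3270) / (876 + 3270) = 690.9 Ω.
V_out = 21.4 × 690.9 / (1640 + 690.9) = 21.4 × 690.9/2331 = 6.34 V.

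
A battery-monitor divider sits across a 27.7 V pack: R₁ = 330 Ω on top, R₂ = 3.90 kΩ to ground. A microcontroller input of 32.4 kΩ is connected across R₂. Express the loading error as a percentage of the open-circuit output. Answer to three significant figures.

The divider's output (Thévenin) resistance is R₁‖R₂ = 304.3 Ω.
Fractional drop under load = R_th/(R_th + R_L) = 304.3 / (304.3 + 32400) = 0.009303.
So the output falls by 0.930 %.

0.930 %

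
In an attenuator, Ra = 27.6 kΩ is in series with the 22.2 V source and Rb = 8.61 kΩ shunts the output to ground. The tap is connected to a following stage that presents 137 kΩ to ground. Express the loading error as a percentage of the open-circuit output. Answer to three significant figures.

4.57 %

The divider's output (Thévenin) resistance is Ra‖Rb = 6.563 kΩ.
Fractional drop under load = R_th/(R_th + R_L) = 6.563 / (6.563 + 137) = 0.04571.
So the output falls by 4.57 %.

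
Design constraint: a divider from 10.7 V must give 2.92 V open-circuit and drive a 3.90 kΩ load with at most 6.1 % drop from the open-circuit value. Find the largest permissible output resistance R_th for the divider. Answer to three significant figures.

Loading drop = R_th/(R_th + R_L) ≤ 0.0610, so R_th ≤ R_L · ε/(1−ε) = 3.90 kΩ × 0.0610/0.9390 = 253 Ω.
(Any R1, R2 with R2/(R1+R2) = 0.273 and R1‖R2 ≤ 253 Ω will meet the spec.)

R_th ≤ 253 Ω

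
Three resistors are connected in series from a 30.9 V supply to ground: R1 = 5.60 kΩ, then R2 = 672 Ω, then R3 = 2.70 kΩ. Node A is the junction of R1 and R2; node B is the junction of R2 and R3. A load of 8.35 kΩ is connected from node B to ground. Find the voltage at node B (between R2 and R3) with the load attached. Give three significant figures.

At node B, R3 is in parallel with the load: R3‖R_L = 2040 Ω.
Below node A the resistance is R2 + (R3‖R_L) = 2712 Ω, so V_A = 30.9 × 2712/8312 = 10.08 V.
Then V_B = V_A × (R3‖R_L)/(R2 + R3‖R_L) = 10.08 × 2040/2712 = 7.58 V.

V ≈ 7.58 V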